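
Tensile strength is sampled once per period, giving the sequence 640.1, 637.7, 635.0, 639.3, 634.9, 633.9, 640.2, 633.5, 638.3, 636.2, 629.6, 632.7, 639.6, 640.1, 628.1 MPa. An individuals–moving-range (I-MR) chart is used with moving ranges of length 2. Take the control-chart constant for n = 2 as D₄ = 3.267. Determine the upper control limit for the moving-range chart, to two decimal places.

14.89

Moving ranges: 2.4, 2.7, 4.3, 4.4, 1.0, 6.3, 6.7, 4.8, 2.1, 6.6, 3.1, 6.9, 0.5, 12.0; M̄R̄ = 63.8000 / 14 = 4.5571
UCL_MR = D₄·M̄R̄ = 3.267 × 4.5571 = 14.8882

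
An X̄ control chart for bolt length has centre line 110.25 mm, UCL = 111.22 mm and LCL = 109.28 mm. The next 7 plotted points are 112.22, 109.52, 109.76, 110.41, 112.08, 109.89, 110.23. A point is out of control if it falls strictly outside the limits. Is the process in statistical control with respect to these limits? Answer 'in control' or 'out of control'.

Compare each point to [109.28, 111.22]: sample 1 = 112.22 > UCL; sample 5 = 112.08 > UCL.

out of control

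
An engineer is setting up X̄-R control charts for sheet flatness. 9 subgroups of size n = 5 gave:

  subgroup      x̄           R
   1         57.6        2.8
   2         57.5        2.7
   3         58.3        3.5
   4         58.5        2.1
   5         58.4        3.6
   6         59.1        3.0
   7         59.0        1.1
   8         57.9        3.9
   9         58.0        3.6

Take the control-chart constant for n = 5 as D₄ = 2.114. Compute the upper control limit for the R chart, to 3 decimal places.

R̄ = (2.8 + 2.7 + 3.5 + 2.1 + 3.6 + 3.0 + 1.1 + 3.9 + 3.6) / 9 = 26.3000 / 9 = 2.9222
UCL_R = D₄·R̄ = 2.114 × 2.9222 = 6.1776

6.178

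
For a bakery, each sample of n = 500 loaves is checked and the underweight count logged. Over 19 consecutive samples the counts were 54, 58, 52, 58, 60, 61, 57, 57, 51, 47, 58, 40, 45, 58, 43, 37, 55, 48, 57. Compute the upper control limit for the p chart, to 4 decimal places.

p̄ = Σdᵢ / (k·n) = 996 / (19 × 500) = 0.10484
UCL = p̄ + 3·√(p̄(1−p̄)/n) = 0.10484 + 3 × √(0.10484×0.89516/500) = 0.10484 + 3 × 0.01370 = 0.14594

0.1459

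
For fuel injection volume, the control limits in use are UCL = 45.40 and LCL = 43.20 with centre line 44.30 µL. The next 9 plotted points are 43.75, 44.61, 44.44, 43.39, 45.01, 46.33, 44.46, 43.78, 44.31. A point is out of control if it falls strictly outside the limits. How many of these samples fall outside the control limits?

1

Compare each point to [43.20, 45.40]: sample 6 = 46.33 > UCL.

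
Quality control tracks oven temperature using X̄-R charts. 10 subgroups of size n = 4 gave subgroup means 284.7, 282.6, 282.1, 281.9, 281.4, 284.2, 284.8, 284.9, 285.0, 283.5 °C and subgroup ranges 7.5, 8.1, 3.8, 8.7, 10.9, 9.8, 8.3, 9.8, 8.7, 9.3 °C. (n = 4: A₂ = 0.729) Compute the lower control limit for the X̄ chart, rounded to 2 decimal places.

277.32

X̄̄ = (284.7 + 282.6 + 282.1 + 281.9 + 281.4 + 284.2 + 284.8 + 284.9 + 285.0 + 283.5) / 10 = 2835.1000 / 10 = 283.5100
R̄ = (7.5 + 8.1 + 3.8 + 8.7 + 10.9 + 9.8 + 8.3 + 9.8 + 8.7 + 9.3) / 10 = 84.9000 / 10 = 8.4900
LCL = X̄̄ − A₂·R̄ = 283.5100 − 0.729 × 8.4900 = 277.3208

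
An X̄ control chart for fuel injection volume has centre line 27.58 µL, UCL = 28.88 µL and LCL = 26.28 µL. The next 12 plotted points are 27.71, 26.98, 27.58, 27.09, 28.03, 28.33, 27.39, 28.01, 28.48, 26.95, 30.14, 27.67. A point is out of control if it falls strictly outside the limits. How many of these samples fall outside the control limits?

Compare each point to [26.28, 28.88]: sample 11 = 30.14 > UCL.

1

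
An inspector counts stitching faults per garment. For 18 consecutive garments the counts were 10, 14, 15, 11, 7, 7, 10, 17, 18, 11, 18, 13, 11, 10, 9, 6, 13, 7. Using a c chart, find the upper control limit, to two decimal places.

c̄ = (10 + 14 + 15 + 11 + 7 + 7 + 10 + 17 + 18 + 11 + 18 + 13 + 11 + 10 + 9 + 6 + 13 + 7) / 18 = 207 / 18 = 11.5000
UCL = c̄ + 3√c̄ = 11.5000 + 3 × √11.5000 = 11.5000 + 3 × 3.3912 = 21.6735

21.67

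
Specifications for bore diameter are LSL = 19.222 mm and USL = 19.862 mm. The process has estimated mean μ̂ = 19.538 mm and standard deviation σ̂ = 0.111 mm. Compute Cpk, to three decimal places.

Cpu = (USL − μ̂) / (3σ̂) = (19.862 − 19.538) / (3 × 0.111) = 0.9730; Cpl = (μ̂ − LSL) / (3σ̂) = (19.538 − 19.222) / (3 × 0.111) = 0.9489; Cpk = min(Cpu, Cpl) = 0.9489

0.949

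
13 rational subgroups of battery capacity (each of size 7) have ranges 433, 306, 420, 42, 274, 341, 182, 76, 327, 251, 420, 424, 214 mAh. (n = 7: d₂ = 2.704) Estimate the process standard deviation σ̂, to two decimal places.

105.54

R̄ = (433 + 306 + 420 + 42 + 274 + 341 + 182 + 76 + 327 + 251 + 420 + 424 + 214) / 13 = 285.3846
σ̂ = R̄ / d₂ = 285.3846 / 2.704 = 105.5416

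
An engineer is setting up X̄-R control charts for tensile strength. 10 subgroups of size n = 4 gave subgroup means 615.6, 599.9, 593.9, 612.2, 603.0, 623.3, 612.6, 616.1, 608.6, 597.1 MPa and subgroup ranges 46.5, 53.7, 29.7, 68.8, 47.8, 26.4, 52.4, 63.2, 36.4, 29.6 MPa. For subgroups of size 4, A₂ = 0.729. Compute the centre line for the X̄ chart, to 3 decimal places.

X̄̄ = (615.6 + 599.9 + 593.9 + 612.2 + 603.0 + 623.3 + 612.6 + 616.1 + 608.6 + 597.1) / 10 = 6082.3000 / 10 = 608.2300
CL = X̄̄ = 608.2300

608.230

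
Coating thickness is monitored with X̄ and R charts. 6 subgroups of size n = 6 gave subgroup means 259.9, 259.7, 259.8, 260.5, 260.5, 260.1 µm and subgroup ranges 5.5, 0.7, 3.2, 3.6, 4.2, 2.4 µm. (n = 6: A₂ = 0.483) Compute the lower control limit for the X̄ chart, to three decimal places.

258.506

X̄̄ = (259.9 + 259.7 + 259.8 + 260.5 + 260.5 + 260.1) / 6 = 1560.5000 / 6 = 260.0833
R̄ = (5.5 + 0.7 + 3.2 + 3.6 + 4.2 + 2.4) / 6 = 19.6000 / 6 = 3.2667
LCL = X̄̄ − A₂·R̄ = 260.0833 − 0.483 × 3.2667 = 258.5055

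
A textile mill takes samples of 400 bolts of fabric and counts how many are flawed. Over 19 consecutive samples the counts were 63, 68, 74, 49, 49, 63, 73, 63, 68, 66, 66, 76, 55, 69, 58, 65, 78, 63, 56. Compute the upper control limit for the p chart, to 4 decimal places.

0.2159

p̄ = Σdᵢ / (k·n) = 1222 / (19 × 400) = 0.16079
UCL = p̄ + 3·√(p̄(1−p̄)/n) = 0.16079 + 3 × √(0.16079×0.83921/400) = 0.16079 + 3 × 0.01837 = 0.21589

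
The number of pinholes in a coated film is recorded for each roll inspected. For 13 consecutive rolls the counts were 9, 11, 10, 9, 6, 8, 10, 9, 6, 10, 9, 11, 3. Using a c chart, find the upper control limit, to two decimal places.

17.30

c̄ = (9 + 11 + 10 + 9 + 6 + 8 + 10 + 9 + 6 + 10 + 9 + 11 + 3) / 13 = 111 / 13 = 8.5385
UCL = c̄ + 3√c̄ = 8.5385 + 3 × √8.5385 = 8.5385 + 3 × 2.9221 = 17.3047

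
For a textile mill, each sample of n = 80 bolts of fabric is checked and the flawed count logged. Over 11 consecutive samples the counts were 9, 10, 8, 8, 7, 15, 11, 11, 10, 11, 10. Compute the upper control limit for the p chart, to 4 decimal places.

p̄ = Σdᵢ / (k·n) = 110 / (11 × 80) = 0.12500
UCL = p̄ + 3·√(p̄(1−p̄)/n) = 0.12500 + 3 × √(0.12500×0.87500/80) = 0.12500 + 3 × 0.03698 = 0.23593

0.2359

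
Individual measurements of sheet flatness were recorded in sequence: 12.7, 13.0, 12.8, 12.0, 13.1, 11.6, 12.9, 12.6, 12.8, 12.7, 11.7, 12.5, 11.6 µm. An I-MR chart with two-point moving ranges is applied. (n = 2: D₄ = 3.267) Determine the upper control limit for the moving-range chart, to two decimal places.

2.31

Moving ranges: 0.3, 0.2, 0.8, 1.1, 1.5, 1.3, 0.3, 0.2, 0.1, 1.0, 0.8, 0.9; M̄R̄ = 8.5000 / 12 = 0.7083
UCL_MR = D₄·M̄R̄ = 3.267 × 0.7083 = 2.3141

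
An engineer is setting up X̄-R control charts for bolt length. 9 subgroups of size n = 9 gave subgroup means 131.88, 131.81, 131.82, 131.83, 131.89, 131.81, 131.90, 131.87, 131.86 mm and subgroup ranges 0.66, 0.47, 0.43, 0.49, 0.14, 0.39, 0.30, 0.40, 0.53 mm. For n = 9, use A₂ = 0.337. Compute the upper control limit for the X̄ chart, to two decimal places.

131.99

X̄̄ = (131.88 + 131.81 + 131.82 + 131.83 + 131.89 + 131.81 + 131.90 + 131.87 + 131.86) / 9 = 1186.6700 / 9 = 131.8522
R̄ = (0.66 + 0.47 + 0.43 + 0.49 + 0.14 + 0.39 + 0.30 + 0.40 + 0.53) / 9 = 3.8100 / 9 = 0.4233
UCL = X̄̄ + A₂·R̄ = 131.8522 + 0.337 × 0.4233 = 131.9949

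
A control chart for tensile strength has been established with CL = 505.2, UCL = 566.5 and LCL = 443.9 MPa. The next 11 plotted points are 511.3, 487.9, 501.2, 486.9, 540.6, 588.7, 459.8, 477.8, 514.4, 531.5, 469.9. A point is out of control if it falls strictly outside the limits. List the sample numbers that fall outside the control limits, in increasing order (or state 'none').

Compare each point to [443.9, 566.5]: sample 6 = 588.7 > UCL.

6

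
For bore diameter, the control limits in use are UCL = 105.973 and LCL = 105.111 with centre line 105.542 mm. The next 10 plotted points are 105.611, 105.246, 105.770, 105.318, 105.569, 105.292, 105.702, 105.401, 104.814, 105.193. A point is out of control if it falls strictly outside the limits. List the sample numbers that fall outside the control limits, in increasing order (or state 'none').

9

Compare each point to [105.111, 105.973]: sample 9 = 104.814 < LCL.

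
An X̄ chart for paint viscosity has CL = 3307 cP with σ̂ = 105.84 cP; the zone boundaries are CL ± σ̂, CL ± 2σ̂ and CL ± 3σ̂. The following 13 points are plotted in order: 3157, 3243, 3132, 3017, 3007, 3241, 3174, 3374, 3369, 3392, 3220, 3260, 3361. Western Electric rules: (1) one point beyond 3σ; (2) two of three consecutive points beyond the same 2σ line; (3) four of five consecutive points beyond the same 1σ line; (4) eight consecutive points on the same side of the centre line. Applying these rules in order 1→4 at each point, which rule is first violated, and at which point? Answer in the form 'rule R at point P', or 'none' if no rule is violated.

Zone of each point (C = within 1σ̂, B = 1σ̂–2σ̂, A = 2σ̂–3σ̂, * = beyond 3σ̂; sign = side of CL): 1:-B, 2:-C, 3:-B, 4:-A, 5:-A, 6:-C, 7:-B, 8:+C, 9:+C, 10:+C, 11:-C, 12:-C, 13:+C
Rule 2 (two of three consecutive points beyond the same 2σ limit) is satisfied at point 5.

rule 2 at point 5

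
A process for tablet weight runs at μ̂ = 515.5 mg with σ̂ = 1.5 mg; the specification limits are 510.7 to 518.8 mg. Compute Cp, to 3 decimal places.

0.900

Cp = (USL − LSL) / (6σ̂) = (518.8 − 510.7) / (6 × 1.5) = 8.1000 / 9.0000 = 0.9000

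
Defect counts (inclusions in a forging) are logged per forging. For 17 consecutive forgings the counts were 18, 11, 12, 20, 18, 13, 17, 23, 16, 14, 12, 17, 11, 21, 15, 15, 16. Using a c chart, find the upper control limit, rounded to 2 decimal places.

27.76

c̄ = (18 + 11 + 12 + 20 + 18 + 13 + 17 + 23 + 16 + 14 + 12 + 17 + 11 + 21 + 15 + 15 + 16) / 17 = 269 / 17 = 15.8235
UCL = c̄ + 3√c̄ = 15.8235 + 3 × √15.8235 = 15.8235 + 3 × 3.9779 = 27.7572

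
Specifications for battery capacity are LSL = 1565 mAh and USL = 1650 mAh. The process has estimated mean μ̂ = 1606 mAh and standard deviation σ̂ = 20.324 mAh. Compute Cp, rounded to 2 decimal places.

0.70

Cp = (USL − LSL) / (6σ̂) = (1650 − 1565) / (6 × 20.324) = 85.0000 / 121.9440 = 0.6970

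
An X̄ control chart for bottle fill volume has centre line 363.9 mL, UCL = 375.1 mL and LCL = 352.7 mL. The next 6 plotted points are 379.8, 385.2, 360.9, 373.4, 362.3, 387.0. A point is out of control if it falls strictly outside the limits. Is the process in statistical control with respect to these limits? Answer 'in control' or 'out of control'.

Compare each point to [352.7, 375.1]: sample 1 = 379.8 > UCL; sample 2 = 385.2 > UCL; sample 6 = 387.0 > UCL.

out of control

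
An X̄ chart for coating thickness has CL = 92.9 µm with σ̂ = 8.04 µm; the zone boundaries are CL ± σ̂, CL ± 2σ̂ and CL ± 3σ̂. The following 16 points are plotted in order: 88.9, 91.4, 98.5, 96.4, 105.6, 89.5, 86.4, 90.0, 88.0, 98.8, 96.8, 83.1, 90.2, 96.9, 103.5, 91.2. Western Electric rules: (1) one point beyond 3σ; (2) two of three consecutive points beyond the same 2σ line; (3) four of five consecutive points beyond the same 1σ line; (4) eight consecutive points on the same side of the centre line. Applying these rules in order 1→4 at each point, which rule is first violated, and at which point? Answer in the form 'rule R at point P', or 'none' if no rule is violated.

Zone of each point (C = within 1σ̂, B = 1σ̂–2σ̂, A = 2σ̂–3σ̂, * = beyond 3σ̂; sign = side of CL): 1:-C, 2:-C, 3:+C, 4:+C, 5:+B, 6:-C, 7:-C, 8:-C, 9:-C, 10:+C, 11:+C, 12:-B, 13:-C, 14:+C, 15:+B, 16:-C
No rule fires across all 16 points.

none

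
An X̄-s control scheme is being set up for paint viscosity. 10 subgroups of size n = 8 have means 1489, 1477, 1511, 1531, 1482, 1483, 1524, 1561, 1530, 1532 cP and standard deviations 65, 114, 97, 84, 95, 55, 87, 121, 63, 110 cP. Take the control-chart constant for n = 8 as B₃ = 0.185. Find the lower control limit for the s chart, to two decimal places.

s̄ = (65 + 114 + 97 + 84 + 95 + 55 + 87 + 121 + 63 + 110) / 10 = 89.1000
LCL_s = B₃·s̄ = 0.185 × 89.1000 = 16.4835

16.48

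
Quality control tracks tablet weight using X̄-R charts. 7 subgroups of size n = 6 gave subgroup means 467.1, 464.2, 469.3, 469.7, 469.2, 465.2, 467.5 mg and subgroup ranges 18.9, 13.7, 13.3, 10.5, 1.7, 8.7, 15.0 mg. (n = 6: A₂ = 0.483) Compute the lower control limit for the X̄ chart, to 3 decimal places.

461.813

X̄̄ = (467.1 + 464.2 + 469.3 + 469.7 + 469.2 + 465.2 + 467.5) / 7 = 3272.2000 / 7 = 467.4571
R̄ = (18.9 + 13.7 + 13.3 + 10.5 + 1.7 + 8.7 + 15.0) / 7 = 81.8000 / 7 = 11.6857
LCL = X̄̄ − A₂·R̄ = 467.4571 − 0.483 × 11.6857 = 461.8129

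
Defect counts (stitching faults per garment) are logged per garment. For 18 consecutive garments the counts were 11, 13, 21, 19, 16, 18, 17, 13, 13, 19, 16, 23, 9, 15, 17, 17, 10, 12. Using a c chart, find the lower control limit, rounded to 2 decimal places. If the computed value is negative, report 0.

3.69

c̄ = (11 + 13 + 21 + 19 + 16 + 18 + 17 + 13 + 13 + 19 + 16 + 23 + 9 + 15 + 17 + 17 + 10 + 12) / 18 = 279 / 18 = 15.5000
LCL = c̄ − 3√c̄ = 15.5000 − 3 × 3.9370 = 3.6890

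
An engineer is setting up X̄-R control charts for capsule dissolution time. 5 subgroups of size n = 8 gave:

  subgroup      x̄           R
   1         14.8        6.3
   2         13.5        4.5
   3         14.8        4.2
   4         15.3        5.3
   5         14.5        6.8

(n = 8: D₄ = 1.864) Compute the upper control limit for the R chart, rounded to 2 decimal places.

R̄ = (6.3 + 4.5 + 4.2 + 5.3 + 6.8) / 5 = 27.1000 / 5 = 5.4200
UCL_R = D₄·R̄ = 1.864 × 5.4200 = 10.1029

10.10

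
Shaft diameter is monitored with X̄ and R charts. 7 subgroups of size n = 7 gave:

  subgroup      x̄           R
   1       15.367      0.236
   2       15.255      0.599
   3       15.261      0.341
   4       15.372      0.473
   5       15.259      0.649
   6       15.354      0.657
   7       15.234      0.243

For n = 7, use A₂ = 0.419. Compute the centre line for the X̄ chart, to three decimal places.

X̄̄ = (15.367 + 15.255 + 15.261 + 15.372 + 15.259 + 15.354 + 15.234) / 7 = 107.1020 / 7 = 15.3003
CL = X̄̄ = 15.3003

15.300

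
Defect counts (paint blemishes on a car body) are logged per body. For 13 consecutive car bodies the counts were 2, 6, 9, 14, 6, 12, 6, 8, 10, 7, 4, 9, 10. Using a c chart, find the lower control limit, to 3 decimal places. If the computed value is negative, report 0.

0.000

c̄ = (2 + 6 + 9 + 14 + 6 + 12 + 6 + 8 + 10 + 7 + 4 + 9 + 10) / 13 = 103 / 13 = 7.9231
LCL = c̄ − 3√c̄ = 7.9231 − 3 × 2.8148 = -0.5213 → 0 (cannot be negative)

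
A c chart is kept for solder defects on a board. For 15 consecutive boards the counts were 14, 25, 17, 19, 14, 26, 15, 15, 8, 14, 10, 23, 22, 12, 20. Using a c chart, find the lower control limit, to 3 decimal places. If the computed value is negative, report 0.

4.588

c̄ = (14 + 25 + 17 + 19 + 14 + 26 + 15 + 15 + 8 + 14 + 10 + 23 + 22 + 12 + 20) / 15 = 254 / 15 = 16.9333
LCL = c̄ − 3√c̄ = 16.9333 − 3 × 4.1150 = 4.5883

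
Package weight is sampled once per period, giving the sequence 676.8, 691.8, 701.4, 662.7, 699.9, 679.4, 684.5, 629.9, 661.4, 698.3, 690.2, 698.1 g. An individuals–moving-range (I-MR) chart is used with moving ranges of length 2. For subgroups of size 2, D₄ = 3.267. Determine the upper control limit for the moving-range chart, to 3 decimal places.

78.735

Moving ranges: 15.0, 9.6, 38.7, 37.2, 20.5, 5.1, 54.6, 31.5, 36.9, 8.1, 7.9; M̄R̄ = 265.1000 / 11 = 24.1000
UCL_MR = D₄·M̄R̄ = 3.267 × 24.1000 = 78.7347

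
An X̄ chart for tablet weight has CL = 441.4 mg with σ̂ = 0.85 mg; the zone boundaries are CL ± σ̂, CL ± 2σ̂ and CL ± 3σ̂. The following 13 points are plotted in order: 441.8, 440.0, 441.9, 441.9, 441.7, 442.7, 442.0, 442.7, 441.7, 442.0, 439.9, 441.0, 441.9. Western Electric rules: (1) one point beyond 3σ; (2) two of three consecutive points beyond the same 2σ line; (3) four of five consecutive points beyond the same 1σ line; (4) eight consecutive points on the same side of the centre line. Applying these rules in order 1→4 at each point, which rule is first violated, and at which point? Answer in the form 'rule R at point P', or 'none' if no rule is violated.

Zone of each point (C = within 1σ̂, B = 1σ̂–2σ̂, A = 2σ̂–3σ̂, * = beyond 3σ̂; sign = side of CL): 1:+C, 2:-B, 3:+C, 4:+C, 5:+C, 6:+B, 7:+C, 8:+B, 9:+C, 10:+C, 11:-B, 12:-C, 13:+C
Rule 4 (eight consecutive points on the same side of the centre line) is satisfied at point 10.

rule 4 at point 10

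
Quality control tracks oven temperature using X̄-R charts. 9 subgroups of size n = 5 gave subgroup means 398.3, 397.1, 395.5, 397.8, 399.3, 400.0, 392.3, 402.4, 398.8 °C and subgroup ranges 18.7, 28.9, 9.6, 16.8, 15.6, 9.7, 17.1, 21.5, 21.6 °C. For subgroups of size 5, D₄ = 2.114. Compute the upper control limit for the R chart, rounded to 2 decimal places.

R̄ = (18.7 + 28.9 + 9.6 + 16.8 + 15.6 + 9.7 + 17.1 + 21.5 + 21.6) / 9 = 159.5000 / 9 = 17.7222
UCL_R = D₄·R̄ = 2.114 × 17.7222 = 37.4648

37.46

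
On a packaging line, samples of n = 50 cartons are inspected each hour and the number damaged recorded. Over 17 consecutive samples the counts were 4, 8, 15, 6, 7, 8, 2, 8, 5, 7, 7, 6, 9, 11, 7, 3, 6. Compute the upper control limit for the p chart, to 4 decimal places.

p̄ = Σdᵢ / (k·n) = 119 / (17 × 50) = 0.14000
UCL = p̄ + 3·√(p̄(1−p̄)/n) = 0.14000 + 3 × √(0.14000×0.86000/50) = 0.14000 + 3 × 0.04907 = 0.28721

0.2872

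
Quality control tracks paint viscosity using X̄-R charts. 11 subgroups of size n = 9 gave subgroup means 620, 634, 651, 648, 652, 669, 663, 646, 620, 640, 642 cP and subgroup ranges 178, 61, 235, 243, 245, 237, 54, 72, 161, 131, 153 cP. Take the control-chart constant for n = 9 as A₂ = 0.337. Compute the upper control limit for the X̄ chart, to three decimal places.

698.317

X̄̄ = (620 + 634 + 651 + 648 + 652 + 669 + 663 + 646 + 620 + 640 + 642) / 11 = 7085.0000 / 11 = 644.0909
R̄ = (178 + 61 + 235 + 243 + 245 + 237 + 54 + 72 + 161 + 131 + 153) / 11 = 1770.0000 / 11 = 160.9091
UCL = X̄̄ + A₂·R̄ = 644.0909 + 0.337 × 160.9091 = 698.3173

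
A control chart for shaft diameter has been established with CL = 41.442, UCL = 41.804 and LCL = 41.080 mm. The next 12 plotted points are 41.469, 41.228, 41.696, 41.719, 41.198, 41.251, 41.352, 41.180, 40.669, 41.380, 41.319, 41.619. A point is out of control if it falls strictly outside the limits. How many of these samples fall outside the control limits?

Compare each point to [41.080, 41.804]: sample 9 = 40.669 < LCL.

1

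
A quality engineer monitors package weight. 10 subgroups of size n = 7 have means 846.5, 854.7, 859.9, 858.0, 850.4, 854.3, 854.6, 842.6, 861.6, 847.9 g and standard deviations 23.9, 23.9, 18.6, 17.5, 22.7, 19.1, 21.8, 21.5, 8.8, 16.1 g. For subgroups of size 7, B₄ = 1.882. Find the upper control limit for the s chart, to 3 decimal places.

36.492

s̄ = (23.9 + 23.9 + 18.6 + 17.5 + 22.7 + 19.1 + 21.8 + 21.5 + 8.8 + 16.1) / 10 = 19.3900
UCL_s = B₄·s̄ = 1.882 × 19.3900 = 36.4920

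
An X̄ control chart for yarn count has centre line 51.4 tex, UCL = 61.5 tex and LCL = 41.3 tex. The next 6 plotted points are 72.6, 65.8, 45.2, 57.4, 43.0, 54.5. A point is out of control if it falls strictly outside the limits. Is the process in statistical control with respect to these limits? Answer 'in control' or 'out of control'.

out of control

Compare each point to [41.3, 61.5]: sample 1 = 72.6 > UCL; sample 2 = 65.8 > UCL.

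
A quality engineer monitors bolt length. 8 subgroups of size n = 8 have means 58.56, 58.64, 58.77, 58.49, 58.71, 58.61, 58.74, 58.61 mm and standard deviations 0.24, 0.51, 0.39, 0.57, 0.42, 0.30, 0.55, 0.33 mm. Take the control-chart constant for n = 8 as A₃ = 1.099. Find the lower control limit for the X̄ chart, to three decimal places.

X̄̄ = (58.56 + 58.64 + 58.77 + 58.49 + 58.71 + 58.61 + 58.74 + 58.61) / 8 = 58.6412
s̄ = (0.24 + 0.51 + 0.39 + 0.57 + 0.42 + 0.30 + 0.55 + 0.33) / 8 = 0.4138
LCL = X̄̄ − A₃·s̄ = 58.6412 − 1.099 × 0.4138 = 58.1865

58.187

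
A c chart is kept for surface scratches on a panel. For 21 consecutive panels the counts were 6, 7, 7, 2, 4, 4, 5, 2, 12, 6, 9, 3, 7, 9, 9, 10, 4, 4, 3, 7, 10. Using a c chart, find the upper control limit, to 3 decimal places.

c̄ = (6 + 7 + 7 + 2 + 4 + 4 + 5 + 2 + 12 + 6 + 9 + 3 + 7 + 9 + 9 + 10 + 4 + 4 + 3 + 7 + 10) / 21 = 130 / 21 = 6.1905
UCL = c̄ + 3√c̄ = 6.1905 + 3 × √6.1905 = 6.1905 + 3 × 2.4881 = 13.6547

13.655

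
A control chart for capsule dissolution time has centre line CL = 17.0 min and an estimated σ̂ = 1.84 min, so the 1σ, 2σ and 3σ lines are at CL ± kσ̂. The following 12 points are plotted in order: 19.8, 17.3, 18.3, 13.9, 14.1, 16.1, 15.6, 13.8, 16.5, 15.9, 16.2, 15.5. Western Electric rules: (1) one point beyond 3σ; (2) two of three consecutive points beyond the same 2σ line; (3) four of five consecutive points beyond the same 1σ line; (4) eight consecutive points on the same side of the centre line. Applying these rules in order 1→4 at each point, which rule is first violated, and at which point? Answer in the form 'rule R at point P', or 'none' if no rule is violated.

rule 4 at point 11

Zone of each point (C = within 1σ̂, B = 1σ̂–2σ̂, A = 2σ̂–3σ̂, * = beyond 3σ̂; sign = side of CL): 1:+B, 2:+C, 3:+C, 4:-B, 5:-B, 6:-C, 7:-C, 8:-B, 9:-C, 10:-C, 11:-C, 12:-C
Rule 4 (eight consecutive points on the same side of the centre line) is satisfied at point 11.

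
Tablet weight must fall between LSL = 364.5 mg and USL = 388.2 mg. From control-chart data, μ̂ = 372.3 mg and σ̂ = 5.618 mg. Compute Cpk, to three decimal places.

0.463

Cpu = (USL − μ̂) / (3σ̂) = (388.2 − 372.3) / (3 × 5.618) = 0.9434; Cpl = (μ̂ − LSL) / (3σ̂) = (372.3 − 364.5) / (3 × 5.618) = 0.4628; Cpk = min(Cpu, Cpl) = 0.4628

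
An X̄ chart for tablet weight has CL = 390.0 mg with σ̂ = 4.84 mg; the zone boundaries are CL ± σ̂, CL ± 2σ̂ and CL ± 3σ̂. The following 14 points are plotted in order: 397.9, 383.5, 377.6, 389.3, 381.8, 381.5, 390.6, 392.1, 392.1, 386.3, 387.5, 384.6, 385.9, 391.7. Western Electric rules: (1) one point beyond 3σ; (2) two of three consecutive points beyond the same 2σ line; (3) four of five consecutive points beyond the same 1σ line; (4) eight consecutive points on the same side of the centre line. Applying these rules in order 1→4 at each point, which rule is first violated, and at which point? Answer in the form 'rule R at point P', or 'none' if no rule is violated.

rule 3 at point 6

Zone of each point (C = within 1σ̂, B = 1σ̂–2σ̂, A = 2σ̂–3σ̂, * = beyond 3σ̂; sign = side of CL): 1:+B, 2:-B, 3:-A, 4:-C, 5:-B, 6:-B, 7:+C, 8:+C, 9:+C, 10:-C, 11:-C, 12:-B, 13:-C, 14:+C
Rule 3 (four of five consecutive points beyond the same 1σ limit) is satisfied at point 6.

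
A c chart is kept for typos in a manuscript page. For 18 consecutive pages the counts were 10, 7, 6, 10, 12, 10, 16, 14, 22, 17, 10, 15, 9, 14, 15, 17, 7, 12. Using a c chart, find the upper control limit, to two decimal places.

22.95

c̄ = (10 + 7 + 6 + 10 + 12 + 10 + 16 + 14 + 22 + 17 + 10 + 15 + 9 + 14 + 15 + 17 + 7 + 12) / 18 = 223 / 18 = 12.3889
UCL = c̄ + 3√c̄ = 12.3889 + 3 × √12.3889 = 12.3889 + 3 × 3.5198 = 22.9482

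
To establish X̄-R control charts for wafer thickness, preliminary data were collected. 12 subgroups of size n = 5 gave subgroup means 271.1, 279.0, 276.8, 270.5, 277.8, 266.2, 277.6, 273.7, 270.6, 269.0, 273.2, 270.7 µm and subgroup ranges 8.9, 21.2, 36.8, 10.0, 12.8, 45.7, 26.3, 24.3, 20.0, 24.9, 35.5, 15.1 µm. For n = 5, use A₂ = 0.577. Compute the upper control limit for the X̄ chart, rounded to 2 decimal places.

X̄̄ = (271.1 + 279.0 + 276.8 + 270.5 + 277.8 + 266.2 + 277.6 + 273.7 + 270.6 + 269.0 + 273.2 + 270.7) / 12 = 3276.2000 / 12 = 273.0167
R̄ = (8.9 + 21.2 + 36.8 + 10.0 + 12.8 + 45.7 + 26.3 + 24.3 + 20.0 + 24.9 + 35.5 + 15.1) / 12 = 281.5000 / 12 = 23.4583
UCL = X̄̄ + A₂·R̄ = 273.0167 + 0.577 × 23.4583 = 286.5521

286.55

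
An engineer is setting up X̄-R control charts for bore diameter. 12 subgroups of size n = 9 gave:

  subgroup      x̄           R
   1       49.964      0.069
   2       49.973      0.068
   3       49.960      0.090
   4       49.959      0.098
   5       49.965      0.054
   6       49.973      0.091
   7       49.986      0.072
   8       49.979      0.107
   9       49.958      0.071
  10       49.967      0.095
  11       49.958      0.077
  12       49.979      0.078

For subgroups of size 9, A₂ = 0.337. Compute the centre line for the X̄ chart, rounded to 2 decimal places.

X̄̄ = (49.964 + 49.973 + 49.960 + 49.959 + 49.965 + 49.973 + 49.986 + 49.979 + 49.958 + 49.967 + 49.958 + 49.979) / 12 = 599.6210 / 12 = 49.9684
CL = X̄̄ = 49.9684

49.97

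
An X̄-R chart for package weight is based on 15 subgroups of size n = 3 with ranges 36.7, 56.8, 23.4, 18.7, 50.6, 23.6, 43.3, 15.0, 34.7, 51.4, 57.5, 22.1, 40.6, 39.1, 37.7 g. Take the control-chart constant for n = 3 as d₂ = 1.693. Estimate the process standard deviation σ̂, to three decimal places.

R̄ = (36.7 + 56.8 + 23.4 + 18.7 + 50.6 + 23.6 + 43.3 + 15.0 + 34.7 + 51.4 + 57.5 + 22.1 + 40.6 + 39.1 + 37.7) / 15 = 36.7467
σ̂ = R̄ / d₂ = 36.7467 / 1.693 = 21.7051

21.705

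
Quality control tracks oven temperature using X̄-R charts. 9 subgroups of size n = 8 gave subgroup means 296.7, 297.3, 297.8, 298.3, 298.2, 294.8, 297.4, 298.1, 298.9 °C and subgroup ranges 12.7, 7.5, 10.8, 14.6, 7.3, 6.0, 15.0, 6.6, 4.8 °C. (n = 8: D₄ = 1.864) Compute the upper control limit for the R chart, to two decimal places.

17.67

R̄ = (12.7 + 7.5 + 10.8 + 14.6 + 7.3 + 6.0 + 15.0 + 6.6 + 4.8) / 9 = 85.3000 / 9 = 9.4778
UCL_R = D₄·R̄ = 1.864 × 9.4778 = 17.6666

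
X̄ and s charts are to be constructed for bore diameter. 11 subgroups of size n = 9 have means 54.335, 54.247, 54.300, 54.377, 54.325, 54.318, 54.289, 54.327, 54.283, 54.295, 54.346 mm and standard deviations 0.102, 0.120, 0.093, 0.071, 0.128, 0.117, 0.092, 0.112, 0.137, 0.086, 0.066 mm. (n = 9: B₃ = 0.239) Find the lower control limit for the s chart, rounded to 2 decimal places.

s̄ = (0.102 + 0.120 + 0.093 + 0.071 + 0.128 + 0.117 + 0.092 + 0.112 + 0.137 + 0.086 + 0.066) / 11 = 0.1022
LCL_s = B₃·s̄ = 0.239 × 0.1022 = 0.0244

0.02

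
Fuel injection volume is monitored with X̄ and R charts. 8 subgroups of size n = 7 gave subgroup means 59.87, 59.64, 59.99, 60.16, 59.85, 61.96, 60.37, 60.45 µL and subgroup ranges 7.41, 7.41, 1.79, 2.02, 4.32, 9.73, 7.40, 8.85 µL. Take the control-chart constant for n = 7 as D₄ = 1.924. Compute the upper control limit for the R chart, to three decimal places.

11.768

R̄ = (7.41 + 7.41 + 1.79 + 2.02 + 4.32 + 9.73 + 7.40 + 8.85) / 8 = 48.9300 / 8 = 6.1162
UCL_R = D₄·R̄ = 1.924 × 6.1162 = 11.7677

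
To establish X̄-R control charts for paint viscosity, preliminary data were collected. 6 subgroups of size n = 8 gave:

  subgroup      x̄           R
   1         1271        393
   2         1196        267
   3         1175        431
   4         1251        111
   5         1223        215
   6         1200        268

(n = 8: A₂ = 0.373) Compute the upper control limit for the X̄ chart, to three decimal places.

1324.084

X̄̄ = (1271 + 1196 + 1175 + 1251 + 1223 + 1200) / 6 = 7316.0000 / 6 = 1219.3333
R̄ = (393 + 267 + 431 + 111 + 215 + 268) / 6 = 1685.0000 / 6 = 280.8333
UCL = X̄̄ + A₂·R̄ = 1219.3333 + 0.373 × 280.8333 = 1324.0842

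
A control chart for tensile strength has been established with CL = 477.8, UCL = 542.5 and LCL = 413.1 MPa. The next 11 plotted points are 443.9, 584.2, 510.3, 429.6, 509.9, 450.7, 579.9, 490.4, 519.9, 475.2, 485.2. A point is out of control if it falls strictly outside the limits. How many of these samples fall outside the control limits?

Compare each point to [413.1, 542.5]: sample 2 = 584.2 > UCL; sample 7 = 579.9 > UCL.

2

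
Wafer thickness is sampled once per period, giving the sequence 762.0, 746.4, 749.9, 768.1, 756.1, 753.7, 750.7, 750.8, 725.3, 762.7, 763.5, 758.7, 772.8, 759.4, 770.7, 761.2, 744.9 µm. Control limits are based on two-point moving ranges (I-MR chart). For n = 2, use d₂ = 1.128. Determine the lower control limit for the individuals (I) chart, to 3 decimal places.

725.055

X̄ = (762.0 + 746.4 + 749.9 + 768.1 + 756.1 + 753.7 + 750.7 + 750.8 + 725.3 + 762.7 + 763.5 + 758.7 + 772.8 + 759.4 + 770.7 + 761.2 + 744.9) / 17 = 756.2882
Moving ranges: 15.6, 3.5, 18.2, 12.0, 2.4, 3.0, 0.1, 25.5, 37.4, 0.8, 4.8, 14.1, 13.4, 11.3, 9.5, 16.3; M̄R̄ = 187.9000 / 16 = 11.7438
LCL = X̄ − 3·M̄R̄/d₂ = 756.2882 − 3 × 11.7438 / 1.128 = 725.0549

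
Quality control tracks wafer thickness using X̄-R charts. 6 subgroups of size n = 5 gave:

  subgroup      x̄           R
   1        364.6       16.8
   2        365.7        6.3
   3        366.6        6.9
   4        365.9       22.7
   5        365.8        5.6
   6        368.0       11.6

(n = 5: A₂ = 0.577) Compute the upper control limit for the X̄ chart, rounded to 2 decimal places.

372.82

X̄̄ = (364.6 + 365.7 + 366.6 + 365.9 + 365.8 + 368.0) / 6 = 2196.6000 / 6 = 366.1000
R̄ = (16.8 + 6.3 + 6.9 + 22.7 + 5.6 + 11.6) / 6 = 69.9000 / 6 = 11.6500
UCL = X̄̄ + A₂·R̄ = 366.1000 + 0.577 × 11.6500 = 372.8220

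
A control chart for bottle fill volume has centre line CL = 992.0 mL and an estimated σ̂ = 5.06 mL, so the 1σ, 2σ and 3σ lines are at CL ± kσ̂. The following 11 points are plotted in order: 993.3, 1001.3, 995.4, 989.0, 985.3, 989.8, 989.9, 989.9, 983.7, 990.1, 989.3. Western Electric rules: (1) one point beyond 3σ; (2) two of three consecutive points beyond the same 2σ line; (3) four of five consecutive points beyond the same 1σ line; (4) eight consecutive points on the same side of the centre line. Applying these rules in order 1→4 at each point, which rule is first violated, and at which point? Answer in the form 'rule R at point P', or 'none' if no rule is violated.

Zone of each point (C = within 1σ̂, B = 1σ̂–2σ̂, A = 2σ̂–3σ̂, * = beyond 3σ̂; sign = side of CL): 1:+C, 2:+B, 3:+C, 4:-C, 5:-B, 6:-C, 7:-C, 8:-C, 9:-B, 10:-C, 11:-C
Rule 4 (eight consecutive points on the same side of the centre line) is satisfied at point 11.

rule 4 at point 11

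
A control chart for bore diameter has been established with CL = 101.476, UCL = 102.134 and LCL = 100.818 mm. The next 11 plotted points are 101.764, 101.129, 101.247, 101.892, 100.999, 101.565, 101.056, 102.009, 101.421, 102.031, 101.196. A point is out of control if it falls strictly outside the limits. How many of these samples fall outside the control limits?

All 11 points lie within [100.818, 102.134].

0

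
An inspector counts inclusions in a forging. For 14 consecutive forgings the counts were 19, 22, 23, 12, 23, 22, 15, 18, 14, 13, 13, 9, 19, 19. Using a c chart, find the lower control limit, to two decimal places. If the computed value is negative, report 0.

c̄ = (19 + 22 + 23 + 12 + 23 + 22 + 15 + 18 + 14 + 13 + 13 + 9 + 19 + 19) / 14 = 241 / 14 = 17.2143
LCL = c̄ − 3√c̄ = 17.2143 − 3 × 4.1490 = 4.7673

4.77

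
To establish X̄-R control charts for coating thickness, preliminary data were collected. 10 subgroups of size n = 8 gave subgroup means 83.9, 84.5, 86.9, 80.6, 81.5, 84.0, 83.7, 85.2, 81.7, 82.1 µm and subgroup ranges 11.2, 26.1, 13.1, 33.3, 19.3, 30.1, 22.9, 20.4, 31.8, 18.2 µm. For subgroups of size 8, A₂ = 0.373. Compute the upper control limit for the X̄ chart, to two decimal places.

X̄̄ = (83.9 + 84.5 + 86.9 + 80.6 + 81.5 + 84.0 + 83.7 + 85.2 + 81.7 + 82.1) / 10 = 834.1000 / 10 = 83.4100
R̄ = (11.2 + 26.1 + 13.1 + 33.3 + 19.3 + 30.1 + 22.9 + 20.4 + 31.8 + 18.2) / 10 = 226.4000 / 10 = 22.6400
UCL = X̄̄ + A₂·R̄ = 83.4100 + 0.373 × 22.6400 = 91.8547

91.85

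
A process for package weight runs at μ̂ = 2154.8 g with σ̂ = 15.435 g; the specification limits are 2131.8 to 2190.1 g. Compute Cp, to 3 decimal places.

Cp = (USL − LSL) / (6σ̂) = (2190.1 − 2131.8) / (6 × 15.435) = 58.3000 / 92.6100 = 0.6295

0.630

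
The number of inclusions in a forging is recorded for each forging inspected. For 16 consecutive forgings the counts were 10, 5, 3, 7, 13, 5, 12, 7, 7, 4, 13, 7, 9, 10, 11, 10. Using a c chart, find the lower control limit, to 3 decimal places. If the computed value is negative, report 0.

0.000

c̄ = (10 + 5 + 3 + 7 + 13 + 5 + 12 + 7 + 7 + 4 + 13 + 7 + 9 + 10 + 11 + 10) / 16 = 133 / 16 = 8.3125
LCL = c̄ − 3√c̄ = 8.3125 − 3 × 2.8831 = -0.3369 → 0 (cannot be negative)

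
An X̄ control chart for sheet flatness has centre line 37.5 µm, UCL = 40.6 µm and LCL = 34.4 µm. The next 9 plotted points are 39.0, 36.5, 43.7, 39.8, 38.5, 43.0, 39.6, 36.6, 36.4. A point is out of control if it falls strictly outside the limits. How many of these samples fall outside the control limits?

2

Compare each point to [34.4, 40.6]: sample 3 = 43.7 > UCL; sample 6 = 43.0 > UCL.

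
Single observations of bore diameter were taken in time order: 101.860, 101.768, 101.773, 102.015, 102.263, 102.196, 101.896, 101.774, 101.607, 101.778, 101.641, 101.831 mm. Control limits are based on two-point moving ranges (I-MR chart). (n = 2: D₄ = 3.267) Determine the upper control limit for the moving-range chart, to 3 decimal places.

Moving ranges: 0.092, 0.005, 0.242, 0.248, 0.067, 0.300, 0.122, 0.167, 0.171, 0.137, 0.190; M̄R̄ = 1.7410 / 11 = 0.1583
UCL_MR = D₄·M̄R̄ = 3.267 × 0.1583 = 0.5171

0.517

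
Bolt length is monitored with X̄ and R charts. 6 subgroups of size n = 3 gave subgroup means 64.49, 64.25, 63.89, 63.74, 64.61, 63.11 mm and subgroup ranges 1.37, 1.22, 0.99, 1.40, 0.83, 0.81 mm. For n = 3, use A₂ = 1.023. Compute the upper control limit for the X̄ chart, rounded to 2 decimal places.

65.14

X̄̄ = (64.49 + 64.25 + 63.89 + 63.74 + 64.61 + 63.11) / 6 = 384.0900 / 6 = 64.0150
R̄ = (1.37 + 1.22 + 0.99 + 1.40 + 0.83 + 0.81) / 6 = 6.6200 / 6 = 1.1033
UCL = X̄̄ + A₂·R̄ = 64.0150 + 1.023 × 1.1033 = 65.1437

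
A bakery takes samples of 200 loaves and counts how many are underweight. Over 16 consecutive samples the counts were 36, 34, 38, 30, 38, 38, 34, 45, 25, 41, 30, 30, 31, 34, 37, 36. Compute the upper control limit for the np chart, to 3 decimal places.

50.899

p̄ = Σdᵢ / (k·n) = 557 / (16 × 200) = 0.17406
UCL = np̄ + 3·√(np̄(1−p̄)) = 34.8125 + 3 × √(34.8125×0.82594) = 34.8125 + 3 × 5.3622 = 50.8990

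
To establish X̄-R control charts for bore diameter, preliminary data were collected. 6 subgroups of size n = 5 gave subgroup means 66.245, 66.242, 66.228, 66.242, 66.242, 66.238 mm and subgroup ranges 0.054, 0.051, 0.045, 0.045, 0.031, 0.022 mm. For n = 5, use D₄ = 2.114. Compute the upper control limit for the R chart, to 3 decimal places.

0.087

R̄ = (0.054 + 0.051 + 0.045 + 0.045 + 0.031 + 0.022) / 6 = 0.2480 / 6 = 0.0413
UCL_R = D₄·R̄ = 2.114 × 0.0413 = 0.0874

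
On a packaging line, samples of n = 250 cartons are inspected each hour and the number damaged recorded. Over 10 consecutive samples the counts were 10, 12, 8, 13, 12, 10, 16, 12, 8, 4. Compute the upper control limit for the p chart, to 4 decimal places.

p̄ = Σdᵢ / (k·n) = 105 / (10 × 250) = 0.04200
UCL = p̄ + 3·√(p̄(1−p̄)/n) = 0.04200 + 3 × √(0.04200×0.95800/250) = 0.04200 + 3 × 0.01269 = 0.08006

0.0801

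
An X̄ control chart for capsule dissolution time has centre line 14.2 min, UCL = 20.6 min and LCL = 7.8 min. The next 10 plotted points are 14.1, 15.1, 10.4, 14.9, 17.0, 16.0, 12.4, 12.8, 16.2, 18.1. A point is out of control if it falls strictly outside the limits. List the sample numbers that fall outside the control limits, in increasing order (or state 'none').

All 10 points lie within [7.8, 20.6].

none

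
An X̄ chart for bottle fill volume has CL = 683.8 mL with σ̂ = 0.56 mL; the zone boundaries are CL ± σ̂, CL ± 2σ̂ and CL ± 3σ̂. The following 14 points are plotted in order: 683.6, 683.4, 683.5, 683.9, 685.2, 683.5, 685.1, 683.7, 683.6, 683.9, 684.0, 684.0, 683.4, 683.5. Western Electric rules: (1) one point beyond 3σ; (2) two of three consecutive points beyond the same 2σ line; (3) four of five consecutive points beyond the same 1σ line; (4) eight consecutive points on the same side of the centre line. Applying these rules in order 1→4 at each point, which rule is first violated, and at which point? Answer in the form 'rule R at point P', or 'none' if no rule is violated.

Zone of each point (C = within 1σ̂, B = 1σ̂–2σ̂, A = 2σ̂–3σ̂, * = beyond 3σ̂; sign = side of CL): 1:-C, 2:-C, 3:-C, 4:+C, 5:+A, 6:-C, 7:+A, 8:-C, 9:-C, 10:+C, 11:+C, 12:+C, 13:-C, 14:-C
Rule 2 (two of three consecutive points beyond the same 2σ limit) is satisfied at point 7.

rule 2 at point 7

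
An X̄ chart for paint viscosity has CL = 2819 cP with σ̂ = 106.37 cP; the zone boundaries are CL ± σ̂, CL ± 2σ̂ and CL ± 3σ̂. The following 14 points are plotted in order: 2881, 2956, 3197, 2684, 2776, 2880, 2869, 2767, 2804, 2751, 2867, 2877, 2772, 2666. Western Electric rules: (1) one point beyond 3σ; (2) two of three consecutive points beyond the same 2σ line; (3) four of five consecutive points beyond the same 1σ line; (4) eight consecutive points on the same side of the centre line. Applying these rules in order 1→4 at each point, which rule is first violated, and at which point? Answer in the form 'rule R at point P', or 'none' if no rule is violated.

rule 1 at point 3

Zone of each point (C = within 1σ̂, B = 1σ̂–2σ̂, A = 2σ̂–3σ̂, * = beyond 3σ̂; sign = side of CL): 1:+C, 2:+B, 3:+*, 4:-B, 5:-C, 6:+C, 7:+C, 8:-C, 9:-C, 10:-C, 11:+C, 12:+C, 13:-C, 14:-B
Rule 1 (one point beyond the 3σ limits) is satisfied at point 3.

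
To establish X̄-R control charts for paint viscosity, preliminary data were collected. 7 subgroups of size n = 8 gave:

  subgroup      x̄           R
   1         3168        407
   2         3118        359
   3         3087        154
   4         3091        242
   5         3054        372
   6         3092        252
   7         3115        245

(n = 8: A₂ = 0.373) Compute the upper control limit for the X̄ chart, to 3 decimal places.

X̄̄ = (3168 + 3118 + 3087 + 3091 + 3054 + 3092 + 3115) / 7 = 21725.0000 / 7 = 3103.5714
R̄ = (407 + 359 + 154 + 242 + 372 + 252 + 245) / 7 = 2031.0000 / 7 = 290.1429
UCL = X̄̄ + A₂·R̄ = 3103.5714 + 0.373 × 290.1429 = 3211.7947

3211.795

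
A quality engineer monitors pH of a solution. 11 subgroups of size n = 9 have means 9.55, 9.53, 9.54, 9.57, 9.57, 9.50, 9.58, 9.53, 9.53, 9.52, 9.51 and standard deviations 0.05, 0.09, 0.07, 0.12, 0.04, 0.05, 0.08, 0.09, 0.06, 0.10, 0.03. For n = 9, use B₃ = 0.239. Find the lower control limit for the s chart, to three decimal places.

0.017

s̄ = (0.05 + 0.09 + 0.07 + 0.12 + 0.04 + 0.05 + 0.08 + 0.09 + 0.06 + 0.10 + 0.03) / 11 = 0.0709
LCL_s = B₃·s̄ = 0.239 × 0.0709 = 0.0169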